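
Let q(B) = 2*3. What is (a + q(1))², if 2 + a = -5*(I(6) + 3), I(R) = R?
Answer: 1681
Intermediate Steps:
q(B) = 6
a = -47 (a = -2 - 5*(6 + 3) = -2 - 5*9 = -2 - 45 = -47)
(a + q(1))² = (-47 + 6)² = (-41)² = 1681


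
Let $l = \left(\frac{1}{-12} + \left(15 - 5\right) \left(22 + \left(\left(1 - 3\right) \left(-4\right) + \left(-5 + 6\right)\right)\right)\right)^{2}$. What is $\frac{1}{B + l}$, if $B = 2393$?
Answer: $\frac{144}{14175553} \approx 1.0158 \cdot 10^{-5}$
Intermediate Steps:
$l = \frac{13830961}{144}$ ($l = \left(- \frac{1}{12} + 10 \left(22 + \left(\left(1 - 3\right) \left(-4\right) + 1\right)\right)\right)^{2} = \left(- \frac{1}{12} + 10 \left(22 + \left(\left(-2\right) \left(-4\right) + 1\right)\right)\right)^{2} = \left(- \frac{1}{12} + 10 \left(22 + \left(8 + 1\right)\right)\right)^{2} = \left(- \frac{1}{12} + 10 \left(22 + 9\right)\right)^{2} = \left(- \frac{1}{12} + 10 \cdot 31\right)^{2} = \left(- \frac{1}{12} + 310\right)^{2} = \left(\frac{3719}{12}\right)^{2} = \frac{13830961}{144} \approx 96048.0$)
$\frac{1}{B + l} = \frac{1}{2393 + \frac{13830961}{144}} = \frac{1}{\frac{14175553}{144}} = \frac{144}{14175553}$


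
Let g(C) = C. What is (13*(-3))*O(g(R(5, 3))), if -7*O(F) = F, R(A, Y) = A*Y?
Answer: 585/7 ≈ 83.571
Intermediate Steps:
O(F) = -F/7
(13*(-3))*O(g(R(5, 3))) = (13*(-3))*(-5*3/7) = -(-39)*15/7 = -39*(-15/7) = 585/7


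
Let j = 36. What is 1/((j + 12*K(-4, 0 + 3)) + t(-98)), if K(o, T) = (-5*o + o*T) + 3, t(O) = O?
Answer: 1/70 ≈ 0.014286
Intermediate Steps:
K(o, T) = 3 - 5*o + T*o (K(o, T) = (-5*o + T*o) + 3 = 3 - 5*o + T*o)
1/((j + 12*K(-4, 0 + 3)) + t(-98)) = 1/((36 + 12*(3 - 5*(-4) + (0 + 3)*(-4))) - 98) = 1/((36 + 12*(3 + 20 + 3*(-4))) - 98) = 1/((36 + 12*(3 + 20 - 12)) - 98) = 1/((36 + 12*11) - 98) = 1/((36 + 132) - 98) = 1/(168 - 98) = 1/70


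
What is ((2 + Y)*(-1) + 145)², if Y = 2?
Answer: 19881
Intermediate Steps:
((2 + Y)*(-1) + 145)² = ((2 + 2)*(-1) + 145)² = (4*(-1) + 145)² = (-4 + 145)² = 141² = 19881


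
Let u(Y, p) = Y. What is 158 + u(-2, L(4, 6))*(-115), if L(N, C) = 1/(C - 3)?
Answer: 388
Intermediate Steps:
L(N, C) = 1/(-3 + C)
158 + u(-2, L(4, 6))*(-115) = 158 - 2*(-115) = 158 + 230 = 388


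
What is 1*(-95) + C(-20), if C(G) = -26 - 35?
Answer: -156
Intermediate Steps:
C(G) = -61
1*(-95) + C(-20) = 1*(-95) - 61 = -95 - 61 = -156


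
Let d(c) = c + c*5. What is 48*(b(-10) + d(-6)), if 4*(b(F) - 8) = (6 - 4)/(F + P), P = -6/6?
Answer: -14808/11 ≈ -1346.2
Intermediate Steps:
P = -1 (P = -6*⅙ = -1)
d(c) = 6*c (d(c) = c + 5*c = 6*c)
b(F) = 8 + 1/(2*(-1 + F)) (b(F) = 8 + ((6 - 4)/(F - 1))/4 = 8 + (2/(-1 + F))/4 = 8 + 1/(2*(-1 + F)))
48*(b(-10) + d(-6)) = 48*((-15 + 16*(-10))/(2*(-1 - 10)) + 6*(-6)) = 48*((½)*(-15 - 160)/(-11) - 36) = 48*((½)*(-1/11)*(-175) - 36) = 48*(175/22 - 36) = 48*(-617/22) = -14808/11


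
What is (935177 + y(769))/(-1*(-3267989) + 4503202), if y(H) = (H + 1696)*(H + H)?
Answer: 1575449/2590397 ≈ 0.60819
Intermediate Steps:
y(H) = 2*H*(1696 + H) (y(H) = (1696 + H)*(2*H) = 2*H*(1696 + H))
(935177 + y(769))/(-1*(-3267989) + 4503202) = (935177 + 2*769*(1696 + 769))/(-1*(-3267989) + 4503202) = (935177 + 2*769*2465)/(3267989 + 4503202) = (935177 + 3791170)/7771191 = 4726347*(1/7771191) = 1575449/2590397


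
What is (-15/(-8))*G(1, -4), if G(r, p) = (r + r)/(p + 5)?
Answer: 15/4 ≈ 3.7500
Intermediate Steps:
G(r, p) = 2*r/(5 + p) (G(r, p) = (2*r)/(5 + p) = 2*r/(5 + p))
(-15/(-8))*G(1, -4) = (-15/(-8))*(2*1/(5 - 4)) = (-⅛*(-15))*(2*1/1) = 15*(2*1*1)/8 = (15/8)*2 = 15/4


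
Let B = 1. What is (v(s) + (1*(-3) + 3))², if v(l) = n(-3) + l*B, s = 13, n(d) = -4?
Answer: 81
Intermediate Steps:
v(l) = -4 + l (v(l) = -4 + l*1 = -4 + l)
(v(s) + (1*(-3) + 3))² = ((-4 + 13) + (1*(-3) + 3))² = (9 + (-3 + 3))² = (9 + 0)² = 9² = 81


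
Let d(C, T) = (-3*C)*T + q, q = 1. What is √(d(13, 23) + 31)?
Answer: I*√865 ≈ 29.411*I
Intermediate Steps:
d(C, T) = 1 - 3*C*T (d(C, T) = (-3*C)*T + 1 = -3*C*T + 1 = 1 - 3*C*T)
√(d(13, 23) + 31) = √((1 - 3*13*23) + 31) = √((1 - 897) + 31) = √(-896 + 31) = √(-865) = I*√865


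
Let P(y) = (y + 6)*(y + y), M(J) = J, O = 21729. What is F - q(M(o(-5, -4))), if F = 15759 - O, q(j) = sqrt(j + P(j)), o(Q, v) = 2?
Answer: -5970 - sqrt(34) ≈ -5975.8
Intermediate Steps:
P(y) = 2*y*(6 + y) (P(y) = (6 + y)*(2*y) = 2*y*(6 + y))
q(j) = sqrt(j + 2*j*(6 + j))
F = -5970 (F = 15759 - 1*21729 = 15759 - 21729 = -5970)
F - q(M(o(-5, -4))) = -5970 - sqrt(2*(13 + 2*2)) = -5970 - sqrt(2*(13 + 4)) = -5970 - sqrt(2*17) = -5970 - sqrt(34)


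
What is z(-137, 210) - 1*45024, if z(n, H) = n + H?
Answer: -44951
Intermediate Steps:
z(n, H) = H + n
z(-137, 210) - 1*45024 = (210 - 137) - 1*45024 = 73 - 45024 = -44951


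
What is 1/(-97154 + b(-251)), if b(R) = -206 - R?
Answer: -1/97109 ≈ -1.0298e-5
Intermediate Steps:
1/(-97154 + b(-251)) = 1/(-97154 + (-206 - 1*(-251))) = 1/(-97154 + (-206 + 251)) = 1/(-97154 + 45) = 1/(-97109) = -1/97109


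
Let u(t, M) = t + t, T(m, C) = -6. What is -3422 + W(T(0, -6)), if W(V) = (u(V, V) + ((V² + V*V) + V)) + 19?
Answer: -3349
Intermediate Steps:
u(t, M) = 2*t
W(V) = 19 + 2*V² + 3*V (W(V) = (2*V + ((V² + V*V) + V)) + 19 = (2*V + ((V² + V²) + V)) + 19 = (2*V + (2*V² + V)) + 19 = (2*V + (V + 2*V²)) + 19 = (2*V² + 3*V) + 19 = 19 + 2*V² + 3*V)
-3422 + W(T(0, -6)) = -3422 + (19 + 2*(-6)² + 3*(-6)) = -3422 + (19 + 2*36 - 18) = -3422 + (19 + 72 - 18) = -3422 + 73 = -3349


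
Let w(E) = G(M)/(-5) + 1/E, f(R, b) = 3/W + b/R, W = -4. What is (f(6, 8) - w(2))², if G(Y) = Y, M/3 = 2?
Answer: 5929/3600 ≈ 1.6469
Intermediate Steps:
M = 6 (M = 3*2 = 6)
f(R, b) = -¾ + b/R (f(R, b) = 3/(-4) + b/R = 3*(-¼) + b/R = -¾ + b/R)
w(E) = -6/5 + 1/E (w(E) = 6/(-5) + 1/E = 6*(-⅕) + 1/E = -6/5 + 1/E)
(f(6, 8) - w(2))² = ((-¾ + 8/6) - (-6/5 + 1/2))² = ((-¾ + 8*(⅙)) - (-6/5 + ½))² = ((-¾ + 4/3) - 1*(-7/10))² = (7/12 + 7/10)² = (77/60)² = 5929/3600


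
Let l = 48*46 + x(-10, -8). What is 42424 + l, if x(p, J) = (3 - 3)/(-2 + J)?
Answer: 44632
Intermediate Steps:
x(p, J) = 0 (x(p, J) = 0/(-2 + J) = 0)
l = 2208 (l = 48*46 + 0 = 2208 + 0 = 2208)
42424 + l = 42424 + 2208 = 44632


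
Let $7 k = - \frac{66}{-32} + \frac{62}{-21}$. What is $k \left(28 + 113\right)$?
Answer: $- \frac{14053}{784} \approx -17.925$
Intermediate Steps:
$k = - \frac{299}{2352}$ ($k = \frac{- \frac{66}{-32} + \frac{62}{-21}}{7} = \frac{\left(-66\right) \left(- \frac{1}{32}\right) + 62 \left(- \frac{1}{21}\right)}{7} = \frac{\frac{33}{16} - \frac{62}{21}}{7} = \frac{1}{7} \left(- \frac{299}{336}\right) = - \frac{299}{2352} \approx -0.12713$)
$k \left(28 + 113\right) = - \frac{299 \left(28 + 113\right)}{2352} = \left(- \frac{299}{2352}\right) 141 = - \frac{14053}{784}$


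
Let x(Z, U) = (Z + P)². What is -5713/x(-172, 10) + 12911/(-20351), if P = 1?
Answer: -493795814/595083591 ≈ -0.82979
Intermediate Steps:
x(Z, U) = (1 + Z)² (x(Z, U) = (Z + 1)² = (1 + Z)²)
-5713/x(-172, 10) + 12911/(-20351) = -5713/(1 - 172)² + 12911/(-20351) = -5713/((-171)²) + 12911*(-1/20351) = -5713/29241 - 12911/20351 = -493795814/595083591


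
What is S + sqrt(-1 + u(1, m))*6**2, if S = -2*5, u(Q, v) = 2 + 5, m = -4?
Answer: -10 + 36*sqrt(6) ≈ 78.182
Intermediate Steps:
u(Q, v) = 7
S = -10
S + sqrt(-1 + u(1, m))*6**2 = -10 + sqrt(-1 + 7)*6**2 = -10 + sqrt(6)*36 = -10 + 36*sqrt(6)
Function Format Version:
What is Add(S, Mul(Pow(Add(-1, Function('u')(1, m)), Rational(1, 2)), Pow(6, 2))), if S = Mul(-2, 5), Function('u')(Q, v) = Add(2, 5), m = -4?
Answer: Add(-10, Mul(36, Pow(6, Rational(1, 2)))) ≈ 78.182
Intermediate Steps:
Function('u')(Q, v) = 7
S = -10
Add(S, Mul(Pow(Add(-1, Function('u')(1, m)), Rational(1, 2)), Pow(6, 2))) = Add(-10, Mul(Pow(Add(-1, 7), Rational(1, 2)), Pow(6, 2))) = Add(-10, Mul(Pow(6, Rational(1, 2)), 36)) = Add(-10, Mul(36, Pow(6, Rational(1, 2))))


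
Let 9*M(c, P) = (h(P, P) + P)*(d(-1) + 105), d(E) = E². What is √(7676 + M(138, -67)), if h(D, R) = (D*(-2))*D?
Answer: I*√98854 ≈ 314.41*I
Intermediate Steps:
h(D, R) = -2*D² (h(D, R) = (-2*D)*D = -2*D²)
M(c, P) = -212*P²/9 + 106*P/9 (M(c, P) = ((-2*P² + P)*((-1)² + 105))/9 = ((P - 2*P²)*(1 + 105))/9 = ((P - 2*P²)*106)/9 = (-212*P² + 106*P)/9 = -212*P²/9 + 106*P/9)
√(7676 + M(138, -67)) = √(7676 + (106/9)*(-67)*(1 - 2*(-67))) = √(7676 + (106/9)*(-67)*(1 + 134)) = √(7676 + (106/9)*(-67)*135) = √(7676 - 106530) = √(-98854) = I*√98854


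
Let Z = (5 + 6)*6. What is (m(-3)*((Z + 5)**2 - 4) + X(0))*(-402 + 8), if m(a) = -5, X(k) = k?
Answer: 9922890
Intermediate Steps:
Z = 66 (Z = 11*6 = 66)
(m(-3)*((Z + 5)**2 - 4) + X(0))*(-402 + 8) = (-5*((66 + 5)**2 - 4) + 0)*(-402 + 8) = (-5*(71**2 - 4) + 0)*(-394) = (-5*(5041 - 4) + 0)*(-394) = (-5*5037 + 0)*(-394) = (-25185 + 0)*(-394) = -25185*(-394) = 9922890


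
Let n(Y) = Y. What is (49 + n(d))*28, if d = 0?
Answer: 1372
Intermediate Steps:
(49 + n(d))*28 = (49 + 0)*28 = 49*28 = 1372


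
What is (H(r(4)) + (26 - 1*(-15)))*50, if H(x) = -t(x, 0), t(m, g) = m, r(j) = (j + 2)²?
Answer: 250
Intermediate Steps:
r(j) = (2 + j)²
H(x) = -x
(H(r(4)) + (26 - 1*(-15)))*50 = (-(2 + 4)² + (26 - 1*(-15)))*50 = (-1*6² + (26 + 15))*50 = (-1*36 + 41)*50 = (-36 + 41)*50 = 5*50 = 250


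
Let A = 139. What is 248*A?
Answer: 34472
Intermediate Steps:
248*A = 248*139 = 34472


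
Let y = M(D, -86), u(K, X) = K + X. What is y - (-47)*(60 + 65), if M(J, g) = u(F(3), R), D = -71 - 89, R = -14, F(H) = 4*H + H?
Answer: 5876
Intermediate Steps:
F(H) = 5*H
D = -160
M(J, g) = 1 (M(J, g) = 5*3 - 14 = 15 - 14 = 1)
y = 1
y - (-47)*(60 + 65) = 1 - (-47)*(60 + 65) = 1 - (-47)*125 = 1 - 1*(-5875) = 1 + 5875 = 5876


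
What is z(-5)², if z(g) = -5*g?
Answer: 625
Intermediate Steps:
z(-5)² = (-5*(-5))² = 25² = 625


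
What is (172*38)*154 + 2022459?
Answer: 3029003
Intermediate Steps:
(172*38)*154 + 2022459 = 6536*154 + 2022459 = 1006544 + 2022459 = 3029003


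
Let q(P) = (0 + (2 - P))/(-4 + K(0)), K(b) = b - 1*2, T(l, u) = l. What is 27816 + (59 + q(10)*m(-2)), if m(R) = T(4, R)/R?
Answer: 83617/3 ≈ 27872.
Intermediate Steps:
K(b) = -2 + b (K(b) = b - 2 = -2 + b)
q(P) = -⅓ + P/6 (q(P) = (0 + (2 - P))/(-4 + (-2 + 0)) = (2 - P)/(-4 - 2) = (2 - P)/(-6) = (2 - P)*(-⅙) = -⅓ + P/6)
m(R) = 4/R
27816 + (59 + q(10)*m(-2)) = 27816 + (59 + (-⅓ + (⅙)*10)*(4/(-2))) = 27816 + (59 + (-⅓ + 5/3)*(4*(-½))) = 27816 + (59 + (4/3)*(-2)) = 27816 + (59 - 8/3) = 27816 + 169/3 = 83617/3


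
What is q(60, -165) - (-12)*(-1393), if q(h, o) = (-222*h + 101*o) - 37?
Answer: -46738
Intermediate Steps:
q(h, o) = -37 - 222*h + 101*o
q(60, -165) - (-12)*(-1393) = (-37 - 222*60 + 101*(-165)) - (-12)*(-1393) = (-37 - 13320 - 16665) - 1*16716 = -30022 - 16716 = -46738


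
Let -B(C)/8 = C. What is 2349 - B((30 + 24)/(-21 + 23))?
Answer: 2565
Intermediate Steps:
B(C) = -8*C
2349 - B((30 + 24)/(-21 + 23)) = 2349 - (-8)*(30 + 24)/(-21 + 23) = 2349 - (-8)*54/2 = 2349 - (-8)*54*(1/2) = 2349 - (-8)*27 = 2349 - 1*(-216) = 2349 + 216 = 2565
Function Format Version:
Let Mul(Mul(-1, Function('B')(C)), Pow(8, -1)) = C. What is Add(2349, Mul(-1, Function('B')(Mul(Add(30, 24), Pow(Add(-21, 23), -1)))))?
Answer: 2565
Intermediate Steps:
Function('B')(C) = Mul(-8, C)
Add(2349, Mul(-1, Function('B')(Mul(Add(30, 24), Pow(Add(-21, 23), -1))))) = Add(2349, Mul(-1, Mul(-8, Mul(Add(30, 24), Pow(Add(-21, 23), -1))))) = Add(2349, Mul(-1, Mul(-8, Mul(54, Pow(2, -1))))) = Add(2349, Mul(-1, Mul(-8, Mul(54, Rational(1, 2))))) = Add(2349, Mul(-1, Mul(-8, 27))) = Add(2349, Mul(-1, -216)) = Add(2349, 216) = 2565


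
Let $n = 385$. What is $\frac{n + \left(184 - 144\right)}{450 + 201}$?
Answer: $\frac{425}{651} \approx 0.65284$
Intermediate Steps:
$\frac{n + \left(184 - 144\right)}{450 + 201} = \frac{385 + \left(184 - 144\right)}{450 + 201} = \frac{385 + \left(184 - 144\right)}{651} = \left(385 + 40\right) \frac{1}{651} = 425 \cdot \frac{1}{651} = \frac{425}{651}$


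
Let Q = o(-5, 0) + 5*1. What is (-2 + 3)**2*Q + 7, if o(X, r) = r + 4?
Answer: 16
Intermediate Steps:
o(X, r) = 4 + r
Q = 9 (Q = (4 + 0) + 5*1 = 4 + 5 = 9)
(-2 + 3)**2*Q + 7 = (-2 + 3)**2*9 + 7 = 1**2*9 + 7 = 1*9 + 7 = 9 + 7 = 16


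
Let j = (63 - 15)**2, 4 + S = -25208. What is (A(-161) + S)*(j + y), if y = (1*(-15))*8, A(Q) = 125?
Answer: -54790008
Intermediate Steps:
S = -25212 (S = -4 - 25208 = -25212)
j = 2304 (j = 48**2 = 2304)
y = -120 (y = -15*8 = -120)
(A(-161) + S)*(j + y) = (125 - 25212)*(2304 - 120) = -25087*2184 = -54790008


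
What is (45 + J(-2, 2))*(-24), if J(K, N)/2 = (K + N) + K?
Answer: -984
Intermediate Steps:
J(K, N) = 2*N + 4*K (J(K, N) = 2*((K + N) + K) = 2*(N + 2*K) = 2*N + 4*K)
(45 + J(-2, 2))*(-24) = (45 + (2*2 + 4*(-2)))*(-24) = (45 + (4 - 8))*(-24) = (45 - 4)*(-24) = 41*(-24) = -984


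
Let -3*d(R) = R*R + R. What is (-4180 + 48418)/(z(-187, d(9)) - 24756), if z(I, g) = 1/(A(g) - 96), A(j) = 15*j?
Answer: -24153948/13516777 ≈ -1.7870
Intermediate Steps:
d(R) = -R/3 - R²/3 (d(R) = -(R*R + R)/3 = -(R² + R)/3 = -(R + R²)/3 = -R/3 - R²/3)
z(I, g) = 1/(-96 + 15*g) (z(I, g) = 1/(15*g - 96) = 1/(-96 + 15*g))
(-4180 + 48418)/(z(-187, d(9)) - 24756) = (-4180 + 48418)/(1/(3*(-32 + 5*(-⅓*9*(1 + 9)))) - 24756) = 44238/(1/(3*(-32 + 5*(-⅓*9*10))) - 24756) = 44238/(1/(3*(-32 + 5*(-30))) - 24756) = 44238/(1/(3*(-32 - 150)) - 24756) = 44238/((⅓)/(-182) - 24756) = 44238/((⅓)*(-1/182) - 24756) = 44238/(-1/546 - 24756) = 44238/(-13516777/546) = 44238*(-546/13516777) = -24153948/13516777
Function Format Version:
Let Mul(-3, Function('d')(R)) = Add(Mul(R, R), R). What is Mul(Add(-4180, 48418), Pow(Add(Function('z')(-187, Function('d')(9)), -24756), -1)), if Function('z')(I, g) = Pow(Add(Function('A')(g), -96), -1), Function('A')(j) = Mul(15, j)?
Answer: Rational(-24153948, 13516777) ≈ -1.7870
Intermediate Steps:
Function('d')(R) = Add(Mul(Rational(-1, 3), R), Mul(Rational(-1, 3), Pow(R, 2))) (Function('d')(R) = Mul(Rational(-1, 3), Add(Mul(R, R), R)) = Mul(Rational(-1, 3), Add(Pow(R, 2), R)) = Mul(Rational(-1, 3), Add(R, Pow(R, 2))) = Add(Mul(Rational(-1, 3), R), Mul(Rational(-1, 3), Pow(R, 2))))
Function('z')(I, g) = Pow(Add(-96, Mul(15, g)), -1) (Function('z')(I, g) = Pow(Add(Mul(15, g), -96), -1) = Pow(Add(-96, Mul(15, g)), -1))
Mul(Add(-4180, 48418), Pow(Add(Function('z')(-187, Function('d')(9)), -24756), -1)) = Mul(Add(-4180, 48418), Pow(Add(Mul(Rational(1, 3), Pow(Add(-32, Mul(5, Mul(Rational(-1, 3), 9, Add(1, 9)))), -1)), -24756), -1)) = Mul(44238, Pow(Add(Mul(Rational(1, 3), Pow(Add(-32, Mul(5, Mul(Rational(-1, 3), 9, 10))), -1)), -24756), -1)) = Mul(44238, Pow(Add(Mul(Rational(1, 3), Pow(Add(-32, Mul(5, -30)), -1)), -24756), -1)) = Mul(44238, Pow(Add(Mul(Rational(1, 3), Pow(Add(-32, -150), -1)), -24756), -1)) = Mul(44238, Pow(Add(Mul(Rational(1, 3), Pow(-182, -1)), -24756), -1)) = Mul(44238, Pow(Add(Mul(Rational(1, 3), Rational(-1, 182)), -24756), -1)) = Mul(44238, Pow(Add(Rational(-1, 546), -24756), -1)) = Mul(44238, Pow(Rational(-13516777, 546), -1)) = Mul(44238, Rational(-546, 13516777)) = Rational(-24153948, 13516777)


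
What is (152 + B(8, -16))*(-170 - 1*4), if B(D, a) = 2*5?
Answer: -28188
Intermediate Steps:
B(D, a) = 10
(152 + B(8, -16))*(-170 - 1*4) = (152 + 10)*(-170 - 1*4) = 162*(-170 - 4) = 162*(-174) = -28188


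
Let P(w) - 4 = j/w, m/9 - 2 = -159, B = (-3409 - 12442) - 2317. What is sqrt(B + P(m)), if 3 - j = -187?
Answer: I*sqrt(4029549754)/471 ≈ 134.77*I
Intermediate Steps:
j = 190 (j = 3 - 1*(-187) = 3 + 187 = 190)
B = -18168 (B = -15851 - 2317 = -18168)
m = -1413 (m = 18 + 9*(-159) = 18 - 1431 = -1413)
P(w) = 4 + 190/w
sqrt(B + P(m)) = sqrt(-18168 + (4 + 190/(-1413))) = sqrt(-18168 + (4 + 190*(-1/1413))) = sqrt(-18168 + (4 - 190/1413)) = sqrt(-18168 + 5462/1413) = sqrt(-25665922/1413) = I*sqrt(4029549754)/471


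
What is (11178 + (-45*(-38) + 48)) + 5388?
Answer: 18324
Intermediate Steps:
(11178 + (-45*(-38) + 48)) + 5388 = (11178 + (1710 + 48)) + 5388 = (11178 + 1758) + 5388 = 12936 + 5388 = 18324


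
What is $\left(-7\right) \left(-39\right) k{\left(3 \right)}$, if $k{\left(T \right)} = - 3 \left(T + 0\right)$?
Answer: $-2457$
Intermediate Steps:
$k{\left(T \right)} = - 3 T$
$\left(-7\right) \left(-39\right) k{\left(3 \right)} = \left(-7\right) \left(-39\right) \left(\left(-3\right) 3\right) = 273 \left(-9\right) = -2457$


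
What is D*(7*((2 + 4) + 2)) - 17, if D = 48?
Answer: 2671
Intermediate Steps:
D*(7*((2 + 4) + 2)) - 17 = 48*(7*((2 + 4) + 2)) - 17 = 48*(7*(6 + 2)) - 17 = 48*(7*8) - 17 = 48*56 - 17 = 2688 - 17 = 2671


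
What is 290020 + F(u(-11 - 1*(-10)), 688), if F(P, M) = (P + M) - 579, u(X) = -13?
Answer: 290116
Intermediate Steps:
F(P, M) = -579 + M + P (F(P, M) = (M + P) - 579 = -579 + M + P)
290020 + F(u(-11 - 1*(-10)), 688) = 290020 + (-579 + 688 - 13) = 290020 + 96 = 290116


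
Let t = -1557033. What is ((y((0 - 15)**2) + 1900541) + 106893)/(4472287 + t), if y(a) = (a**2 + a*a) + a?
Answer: 72721/100526 ≈ 0.72340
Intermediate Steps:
y(a) = a + 2*a**2 (y(a) = (a**2 + a**2) + a = 2*a**2 + a = a + 2*a**2)
((y((0 - 15)**2) + 1900541) + 106893)/(4472287 + t) = (((0 - 15)**2*(1 + 2*(0 - 15)**2) + 1900541) + 106893)/(4472287 - 1557033) = (((-15)**2*(1 + 2*(-15)**2) + 1900541) + 106893)/2915254 = ((225*(1 + 2*225) + 1900541) + 106893)*(1/2915254) = ((225*(1 + 450) + 1900541) + 106893)*(1/2915254) = ((225*451 + 1900541) + 106893)*(1/2915254) = ((101475 + 1900541) + 106893)*(1/2915254) = (2002016 + 106893)*(1/2915254) = 2108909*(1/2915254) = 72721/100526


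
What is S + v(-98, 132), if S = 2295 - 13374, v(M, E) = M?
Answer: -11177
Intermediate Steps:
S = -11079
S + v(-98, 132) = -11079 - 98 = -11177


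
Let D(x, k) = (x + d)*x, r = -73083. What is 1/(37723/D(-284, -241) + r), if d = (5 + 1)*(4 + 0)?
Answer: -73840/5396410997 ≈ -1.3683e-5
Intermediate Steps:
d = 24 (d = 6*4 = 24)
D(x, k) = x*(24 + x) (D(x, k) = (x + 24)*x = (24 + x)*x = x*(24 + x))
1/(37723/D(-284, -241) + r) = 1/(37723/((-284*(24 - 284))) - 73083) = 1/(37723/((-284*(-260))) - 73083) = 1/(37723/73840 - 73083) = 1/(-5396410997/73840) = -73840/5396410997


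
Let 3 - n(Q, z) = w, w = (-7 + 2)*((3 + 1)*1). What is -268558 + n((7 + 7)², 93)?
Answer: -268535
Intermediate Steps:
w = -20 ≈ -20.000
n(Q, z) = 23 (n(Q, z) = 3 - 1*(-20) = 3 + 20 = 23)
-268558 + n((7 + 7)², 93) = -268558 + 23 = -268535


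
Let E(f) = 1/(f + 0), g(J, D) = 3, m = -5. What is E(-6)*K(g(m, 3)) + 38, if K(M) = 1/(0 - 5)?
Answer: 1141/30 ≈ 38.033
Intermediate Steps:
E(f) = 1/f
K(M) = -⅕ (K(M) = 1/(-5) = -⅕)
E(-6)*K(g(m, 3)) + 38 = -⅕/(-6) + 38 = -⅙*(-⅕) + 38 = 1/30 + 38 = 1141/30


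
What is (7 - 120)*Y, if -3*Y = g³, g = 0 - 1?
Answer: -113/3 ≈ -37.667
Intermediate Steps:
g = -1
Y = ⅓ (Y = -⅓*(-1)³ = -⅓*(-1) = ⅓ ≈ 0.33333)
(7 - 120)*Y = (7 - 120)*(⅓) = -113*⅓ = -113/3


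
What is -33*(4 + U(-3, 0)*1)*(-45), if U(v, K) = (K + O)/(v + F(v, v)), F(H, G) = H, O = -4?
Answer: 6930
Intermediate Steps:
U(v, K) = (-4 + K)/(2*v) (U(v, K) = (K - 4)/(v + v) = (-4 + K)/((2*v)) = (-4 + K)*(1/(2*v)) = (-4 + K)/(2*v))
-33*(4 + U(-3, 0)*1)*(-45) = -33*(4 + ((1/2)*(-4 + 0)/(-3))*1)*(-45) = -33*(4 + ((1/2)*(-1/3)*(-4))*1)*(-45) = -33*(4 + (2/3)*1)*(-45) = -33*(4 + 2/3)*(-45) = -33*14/3*(-45) = -154*(-45) = 6930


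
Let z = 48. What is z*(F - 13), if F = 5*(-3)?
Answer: -1344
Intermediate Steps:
F = -15
z*(F - 13) = 48*(-15 - 13) = 48*(-28) = -1344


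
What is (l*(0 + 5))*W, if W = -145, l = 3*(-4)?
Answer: 8700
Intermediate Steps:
l = -12
(l*(0 + 5))*W = -12*(0 + 5)*(-145) = -12*5*(-145) = -60*(-145) = 8700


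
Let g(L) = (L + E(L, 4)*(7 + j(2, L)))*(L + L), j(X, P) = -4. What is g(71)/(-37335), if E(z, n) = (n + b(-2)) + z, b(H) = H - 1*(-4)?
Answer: -42884/37335 ≈ -1.1486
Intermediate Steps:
b(H) = 4 + H (b(H) = H + 4 = 4 + H)
E(z, n) = 2 + n + z (E(z, n) = (n + (4 - 2)) + z = (n + 2) + z = (2 + n) + z = 2 + n + z)
g(L) = 2*L*(18 + 4*L) (g(L) = (L + (2 + 4 + L)*(7 - 4))*(L + L) = (L + (6 + L)*3)*(2*L) = (L + (18 + 3*L))*(2*L) = (18 + 4*L)*(2*L) = 2*L*(18 + 4*L))
g(71)/(-37335) = (4*71*(9 + 2*71))/(-37335) = (4*71*(9 + 142))*(-1/37335) = (4*71*151)*(-1/37335) = 42884*(-1/37335) = -42884/37335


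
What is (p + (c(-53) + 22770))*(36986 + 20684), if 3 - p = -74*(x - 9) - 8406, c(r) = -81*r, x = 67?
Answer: 2293189880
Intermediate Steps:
p = 12701 (p = 3 - (-74*(67 - 9) - 8406) = 3 - (-74*58 - 8406) = 3 - (-4292 - 8406) = 3 - 1*(-12698) = 3 + 12698 = 12701)
(p + (c(-53) + 22770))*(36986 + 20684) = (12701 + (-81*(-53) + 22770))*(36986 + 20684) = (12701 + (4293 + 22770))*57670 = (12701 + 27063)*57670 = 39764*57670 = 2293189880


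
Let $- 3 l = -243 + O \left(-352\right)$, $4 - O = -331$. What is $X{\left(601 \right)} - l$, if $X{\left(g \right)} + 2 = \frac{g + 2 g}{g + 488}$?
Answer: $- \frac{14297848}{363} \approx -39388.0$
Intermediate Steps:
$O = 335$ ($O = 4 - -331 = 4 + 331 = 335$)
$l = \frac{118163}{3}$ ($l = - \frac{-243 + 335 \left(-352\right)}{3} = - \frac{-243 - 117920}{3} = \left(- \frac{1}{3}\right) \left(-118163\right) = \frac{118163}{3} \approx 39388.0$)
$X{\left(g \right)} = -2 + \frac{3 g}{488 + g}$ ($X{\left(g \right)} = -2 + \frac{g + 2 g}{g + 488} = -2 + \frac{3 g}{488 + g}$)
$X{\left(601 \right)} - l = \frac{-976 + 601}{488 + 601} - \frac{118163}{3} = \frac{1}{1089} \left(-375\right) - \frac{118163}{3} = - \frac{125}{363} - \frac{118163}{3} = - \frac{14297848}{363}$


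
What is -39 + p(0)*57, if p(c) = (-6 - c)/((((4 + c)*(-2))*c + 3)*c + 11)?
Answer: -771/11 ≈ -70.091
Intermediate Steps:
p(c) = (-6 - c)/(11 + c*(3 + c*(-8 - 2*c))) (p(c) = (-6 - c)/(((-8 - 2*c)*c + 3)*c + 11) = (-6 - c)/((c*(-8 - 2*c) + 3)*c + 11) = (-6 - c)/((3 + c*(-8 - 2*c))*c + 11) = (-6 - c)/(c*(3 + c*(-8 - 2*c)) + 11) = (-6 - c)/(11 + c*(3 + c*(-8 - 2*c))))
-39 + p(0)*57 = -39 + ((6 + 0)/(-11 - 3*0 + 2*0**3 + 8*0**2))*57 = -39 + (6/(-11 + 0 + 2*0 + 8*0))*57 = -39 + (6/(-11 + 0 + 0 + 0))*57 = -39 + (6/(-11))*57 = -39 - 1/11*6*57 = -39 - 6/11*57 = -39 - 342/11 = -771/11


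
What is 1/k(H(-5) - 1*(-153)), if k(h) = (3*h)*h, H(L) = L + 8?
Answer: 1/73008 ≈ 1.3697e-5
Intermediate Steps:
H(L) = 8 + L
k(h) = 3*h²
1/k(H(-5) - 1*(-153)) = 1/(3*((8 - 5) - 1*(-153))²) = 1/(3*(3 + 153)²) = 1/(3*156²) = 1/(3*24336) = 1/73008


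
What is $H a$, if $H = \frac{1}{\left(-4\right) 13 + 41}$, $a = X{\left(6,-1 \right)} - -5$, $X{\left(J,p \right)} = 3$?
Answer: $- \frac{8}{11} \approx -0.72727$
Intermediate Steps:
$a = 8$ ($a = 3 - -5 = 3 + 5 = 8$)
$H = - \frac{1}{11}$ ($H = \frac{1}{-52 + 41} = \frac{1}{-11} = - \frac{1}{11} \approx -0.090909$)
$H a = \left(- \frac{1}{11}\right) 8 = - \frac{8}{11}$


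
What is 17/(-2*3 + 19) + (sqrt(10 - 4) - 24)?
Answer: -295/13 + sqrt(6) ≈ -20.243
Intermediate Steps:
17/(-2*3 + 19) + (sqrt(10 - 4) - 24) = 17/(-6 + 19) + (sqrt(6) - 24) = 17/13 + (-24 + sqrt(6)) = -295/13 + sqrt(6)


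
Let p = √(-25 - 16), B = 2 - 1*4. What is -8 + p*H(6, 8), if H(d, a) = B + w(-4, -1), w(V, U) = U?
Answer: -8 - 3*I*√41 ≈ -8.0 - 19.209*I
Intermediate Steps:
B = -2 (B = 2 - 4 = -2)
H(d, a) = -3 (H(d, a) = -2 - 1 = -3)
p = I*√41 (p = √(-41) = I*√41 ≈ 6.4031*I)
-8 + p*H(6, 8) = -8 + (I*√41)*(-3) = -8 - 3*I*√41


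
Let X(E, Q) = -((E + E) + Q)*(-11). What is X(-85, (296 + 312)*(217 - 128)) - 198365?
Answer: 394997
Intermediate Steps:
X(E, Q) = 11*Q + 22*E (X(E, Q) = -(2*E + Q)*(-11) = -(Q + 2*E)*(-11) = -(-22*E - 11*Q) = 11*Q + 22*E)
X(-85, (296 + 312)*(217 - 128)) - 198365 = (11*((296 + 312)*(217 - 128)) + 22*(-85)) - 198365 = (11*(608*89) - 1870) - 198365 = (11*54112 - 1870) - 198365 = (595232 - 1870) - 198365 = 593362 - 198365 = 394997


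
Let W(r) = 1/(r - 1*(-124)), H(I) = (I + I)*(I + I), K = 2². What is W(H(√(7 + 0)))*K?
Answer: 1/38 ≈ 0.026316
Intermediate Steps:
K = 4
H(I) = 4*I² (H(I) = (2*I)*(2*I) = 4*I²)
W(r) = 1/(124 + r) (W(r) = 1/(r + 124) = 1/(124 + r))
W(H(√(7 + 0)))*K = 4/(124 + 4*(√(7 + 0))²) = 4/(124 + 4*(√7)²) = 4/(124 + 4*7) = 4/(124 + 28) = 4/152 = (1/152)*4 = 1/38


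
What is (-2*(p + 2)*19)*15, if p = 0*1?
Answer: -1140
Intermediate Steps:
p = 0
(-2*(p + 2)*19)*15 = (-2*(0 + 2)*19)*15 = (-2*2*19)*15 = -4*19*15 = -76*15 = -1140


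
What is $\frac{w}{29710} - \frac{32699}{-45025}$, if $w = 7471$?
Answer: $\frac{261573813}{267538550} \approx 0.97771$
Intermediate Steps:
$\frac{w}{29710} - \frac{32699}{-45025} = \frac{7471}{29710} - \frac{32699}{-45025} = 7471 \cdot \frac{1}{29710} - - \frac{32699}{45025} = \frac{7471}{29710} + \frac{32699}{45025} = \frac{261573813}{267538550}$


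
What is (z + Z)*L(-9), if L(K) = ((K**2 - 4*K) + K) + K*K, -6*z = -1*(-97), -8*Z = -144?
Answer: 693/2 ≈ 346.50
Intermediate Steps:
Z = 18 (Z = -1/8*(-144) = 18)
z = -97/6 (z = -(-1)*(-97)/6 = -1/6*97 = -97/6 ≈ -16.167)
L(K) = -3*K + 2*K**2 (L(K) = (K**2 - 3*K) + K**2 = -3*K + 2*K**2)
(z + Z)*L(-9) = (-97/6 + 18)*(-9*(-3 + 2*(-9))) = 11*(-9*(-3 - 18))/6 = 11*(-9*(-21))/6 = (11/6)*189 = 693/2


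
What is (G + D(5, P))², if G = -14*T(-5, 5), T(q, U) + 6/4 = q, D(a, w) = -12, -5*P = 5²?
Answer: 6241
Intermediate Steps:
P = -5 (P = -⅕*5² = -⅕*25 = -5)
T(q, U) = -3/2 + q
G = 91 (G = -14*(-3/2 - 5) = -14*(-13/2) = 91)
(G + D(5, P))² = (91 - 12)² = 79² = 6241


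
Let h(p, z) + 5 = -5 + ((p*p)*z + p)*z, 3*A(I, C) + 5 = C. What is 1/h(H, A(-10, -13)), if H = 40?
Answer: 1/57350 ≈ 1.7437e-5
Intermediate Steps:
A(I, C) = -5/3 + C/3
h(p, z) = -10 + z*(p + z*p²) (h(p, z) = -5 + (-5 + ((p*p)*z + p)*z) = -5 + (-5 + (p²*z + p)*z) = -5 + (-5 + (z*p² + p)*z) = -5 + (-5 + (p + z*p²)*z) = -5 + (-5 + z*(p + z*p²)) = -10 + z*(p + z*p²))
1/h(H, A(-10, -13)) = 1/(-10 + 40*(-5/3 + (⅓)*(-13)) + 40²*(-5/3 + (⅓)*(-13))²) = 1/(-10 + 40*(-5/3 - 13/3) + 1600*(-5/3 - 13/3)²) = 1/(-10 + 40*(-6) + 1600*(-6)²) = 1/(-10 - 240 + 1600*36) = 1/(-10 - 240 + 57600) = 1/57350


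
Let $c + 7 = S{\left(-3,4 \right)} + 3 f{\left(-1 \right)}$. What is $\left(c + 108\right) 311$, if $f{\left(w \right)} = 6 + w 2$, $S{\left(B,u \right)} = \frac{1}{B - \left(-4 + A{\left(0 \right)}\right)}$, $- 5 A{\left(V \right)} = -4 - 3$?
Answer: $\frac{68731}{2} \approx 34366.0$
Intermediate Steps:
$A{\left(V \right)} = \frac{7}{5}$ ($A{\left(V \right)} = - \frac{-4 - 3}{5} = \left(- \frac{1}{5}\right) \left(-7\right) = \frac{7}{5}$)
$S{\left(B,u \right)} = \frac{1}{\frac{13}{5} + B}$ ($S{\left(B,u \right)} = \frac{1}{B + \left(4 - \frac{7}{5}\right)} = \frac{1}{B + \frac{13}{5}} = \frac{1}{\frac{13}{5} + B}$)
$f{\left(w \right)} = 6 + 2 w$
$c = \frac{5}{2}$ ($c = -7 + \left(\frac{5}{13 + 5 \left(-3\right)} + 3 \left(6 + 2 \left(-1\right)\right)\right) = -7 + \left(\frac{5}{13 - 15} + 3 \left(6 - 2\right)\right) = -7 + \left(\frac{5}{-2} + 3 \cdot 4\right) = -7 + \left(5 \left(- \frac{1}{2}\right) + 12\right) = -7 + \left(- \frac{5}{2} + 12\right) = -7 + \frac{19}{2} = \frac{5}{2} \approx 2.5$)
$\left(c + 108\right) 311 = \left(\frac{5}{2} + 108\right) 311 = \frac{221}{2} \cdot 311 = \frac{68731}{2}$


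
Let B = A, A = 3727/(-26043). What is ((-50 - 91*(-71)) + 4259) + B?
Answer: 277875083/26043 ≈ 10670.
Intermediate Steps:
A = -3727/26043 (A = 3727*(-1/26043) = -3727/26043 ≈ -0.14311)
B = -3727/26043 ≈ -0.14311
((-50 - 91*(-71)) + 4259) + B = ((-50 - 91*(-71)) + 4259) - 3727/26043 = ((-50 + 6461) + 4259) - 3727/26043 = (6411 + 4259) - 3727/26043 = 10670 - 3727/26043 = 277875083/26043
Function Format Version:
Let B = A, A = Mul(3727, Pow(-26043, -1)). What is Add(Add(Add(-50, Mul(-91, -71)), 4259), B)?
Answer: Rational(277875083, 26043) ≈ 10670.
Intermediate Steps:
A = Rational(-3727, 26043) (A = Mul(3727, Rational(-1, 26043)) = Rational(-3727, 26043) ≈ -0.14311)
B = Rational(-3727, 26043) ≈ -0.14311
Add(Add(Add(-50, Mul(-91, -71)), 4259), B) = Add(Add(Add(-50, Mul(-91, -71)), 4259), Rational(-3727, 26043)) = Add(Add(Add(-50, 6461), 4259), Rational(-3727, 26043)) = Add(Add(6411, 4259), Rational(-3727, 26043)) = Add(10670, Rational(-3727, 26043)) = Rational(277875083, 26043)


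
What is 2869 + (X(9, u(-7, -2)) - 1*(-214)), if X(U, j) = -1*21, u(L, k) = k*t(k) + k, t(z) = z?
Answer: 3062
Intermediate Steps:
u(L, k) = k + k**2 (u(L, k) = k*k + k = k**2 + k = k + k**2)
X(U, j) = -21
2869 + (X(9, u(-7, -2)) - 1*(-214)) = 2869 + (-21 - 1*(-214)) = 2869 + (-21 + 214) = 2869 + 193 = 3062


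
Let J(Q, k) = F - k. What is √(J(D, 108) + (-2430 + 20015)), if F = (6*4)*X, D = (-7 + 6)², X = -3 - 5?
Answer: √17285 ≈ 131.47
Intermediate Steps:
X = -8
D = 1 (D = (-1)² = 1)
F = -192 (F = (6*4)*(-8) = 24*(-8) = -192)
J(Q, k) = -192 - k
√(J(D, 108) + (-2430 + 20015)) = √((-192 - 1*108) + (-2430 + 20015)) = √((-192 - 108) + 17585) = √(-300 + 17585) = √17285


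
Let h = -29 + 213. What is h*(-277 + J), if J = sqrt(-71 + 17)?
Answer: -50968 + 552*I*sqrt(6) ≈ -50968.0 + 1352.1*I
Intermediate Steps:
J = 3*I*sqrt(6) (J = sqrt(-54) = 3*I*sqrt(6) ≈ 7.3485*I)
h = 184
h*(-277 + J) = 184*(-277 + 3*I*sqrt(6)) = -50968 + 552*I*sqrt(6)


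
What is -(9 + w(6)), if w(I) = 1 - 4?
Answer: -6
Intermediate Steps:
w(I) = -3
-(9 + w(6)) = -(9 - 3) = -1*6 = -6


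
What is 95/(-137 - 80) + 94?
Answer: 20303/217 ≈ 93.562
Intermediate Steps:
95/(-137 - 80) + 94 = 95/(-217) + 94 = 95*(-1/217) + 94 = -95/217 + 94 = 20303/217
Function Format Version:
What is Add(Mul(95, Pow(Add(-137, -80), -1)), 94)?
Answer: Rational(20303, 217) ≈ 93.562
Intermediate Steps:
Add(Mul(95, Pow(Add(-137, -80), -1)), 94) = Add(Mul(95, Pow(-217, -1)), 94) = Add(Mul(95, Rational(-1, 217)), 94) = Add(Rational(-95, 217), 94) = Rational(20303, 217)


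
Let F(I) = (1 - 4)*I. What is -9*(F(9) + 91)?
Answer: -576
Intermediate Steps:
F(I) = -3*I
-9*(F(9) + 91) = -9*(-3*9 + 91) = -9*(-27 + 91) = -9*64 = -576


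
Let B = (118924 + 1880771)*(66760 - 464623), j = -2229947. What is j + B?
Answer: -795606881732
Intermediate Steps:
B = -795604651785 (B = 1999695*(-397863) = -795604651785)
j + B = -2229947 - 795604651785 = -795606881732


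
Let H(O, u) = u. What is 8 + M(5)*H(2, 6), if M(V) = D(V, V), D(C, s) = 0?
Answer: 8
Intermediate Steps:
M(V) = 0
8 + M(5)*H(2, 6) = 8 + 0*6 = 8 + 0 = 8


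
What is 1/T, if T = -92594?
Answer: -1/92594 ≈ -1.0800e-5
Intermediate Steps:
1/T = 1/(-92594) = -1/92594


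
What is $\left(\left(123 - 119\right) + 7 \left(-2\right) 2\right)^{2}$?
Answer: $576$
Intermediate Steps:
$\left(\left(123 - 119\right) + 7 \left(-2\right) 2\right)^{2} = \left(\left(123 - 119\right) - 28\right)^{2} = \left(4 - 28\right)^{2} = \left(-24\right)^{2} = 576$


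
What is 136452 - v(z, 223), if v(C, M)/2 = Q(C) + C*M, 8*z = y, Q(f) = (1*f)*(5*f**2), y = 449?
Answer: -424070661/256 ≈ -1.6565e+6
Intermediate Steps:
Q(f) = 5*f**3 (Q(f) = f*(5*f**2) = 5*f**3)
z = 449/8 (z = (1/8)*449 = 449/8 ≈ 56.125)
v(C, M) = 10*C**3 + 2*C*M (v(C, M) = 2*(5*C**3 + C*M) = 10*C**3 + 2*C*M)
136452 - v(z, 223) = 136452 - 2*449*(223 + 5*(449/8)**2)/8 = 136452 - 2*449*(223 + 5*(201601/64))/8 = 136452 - 2*449*(223 + 1008005/64)/8 = 136452 - 2*449*1022277/(8*64) = 136452 - 1*459002373/256 = 136452 - 459002373/256 = -424070661/256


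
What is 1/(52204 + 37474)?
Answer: 1/89678 ≈ 1.1151e-5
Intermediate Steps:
1/(52204 + 37474) = 1/89678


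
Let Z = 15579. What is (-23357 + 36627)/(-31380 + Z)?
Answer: -13270/15801 ≈ -0.83982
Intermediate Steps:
(-23357 + 36627)/(-31380 + Z) = (-23357 + 36627)/(-31380 + 15579) = 13270/(-15801) = 13270*(-1/15801) = -13270/15801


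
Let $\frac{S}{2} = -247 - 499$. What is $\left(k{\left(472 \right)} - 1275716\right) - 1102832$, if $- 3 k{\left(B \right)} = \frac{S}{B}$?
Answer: $- \frac{842005619}{354} \approx -2.3785 \cdot 10^{6}$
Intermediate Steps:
$S = -1492$ ($S = 2 \left(-247 - 499\right) = 2 \left(-746\right) = -1492$)
$k{\left(B \right)} = \frac{1492}{3 B}$ ($k{\left(B \right)} = - \frac{\left(-1492\right) \frac{1}{B}}{3} = \frac{1492}{3 B}$)
$\left(k{\left(472 \right)} - 1275716\right) - 1102832 = \left(\frac{1492}{3 \cdot 472} - 1275716\right) - 1102832 = \left(\frac{1492}{3} \cdot \frac{1}{472} - 1275716\right) - 1102832 = \left(\frac{373}{354} - 1275716\right) - 1102832 = - \frac{451603091}{354} - 1102832 = - \frac{842005619}{354}$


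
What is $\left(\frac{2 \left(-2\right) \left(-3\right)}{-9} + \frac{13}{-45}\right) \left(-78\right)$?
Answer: $\frac{1898}{15} \approx 126.53$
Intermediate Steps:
$\left(\frac{2 \left(-2\right) \left(-3\right)}{-9} + \frac{13}{-45}\right) \left(-78\right) = \left(\left(-4\right) \left(-3\right) \left(- \frac{1}{9}\right) + 13 \left(- \frac{1}{45}\right)\right) \left(-78\right) = \left(12 \left(- \frac{1}{9}\right) - \frac{13}{45}\right) \left(-78\right) = \left(- \frac{4}{3} - \frac{13}{45}\right) \left(-78\right) = \left(- \frac{73}{45}\right) \left(-78\right) = \frac{1898}{15}$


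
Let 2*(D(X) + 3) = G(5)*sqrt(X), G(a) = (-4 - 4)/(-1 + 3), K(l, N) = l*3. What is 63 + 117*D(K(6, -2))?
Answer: -288 - 702*sqrt(2) ≈ -1280.8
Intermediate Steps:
K(l, N) = 3*l
G(a) = -4 (G(a) = -8/2 = -8*1/2 = -4)
D(X) = -3 - 2*sqrt(X) (D(X) = -3 + (-4*sqrt(X))/2 = -3 - 2*sqrt(X))
63 + 117*D(K(6, -2)) = 63 + 117*(-3 - 2*3*sqrt(2)) = 63 + 117*(-3 - 6*sqrt(2)) = 63 + (-351 - 702*sqrt(2)) = -288 - 702*sqrt(2)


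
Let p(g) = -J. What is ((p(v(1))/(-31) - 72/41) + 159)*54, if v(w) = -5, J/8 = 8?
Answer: 10933974/1271 ≈ 8602.7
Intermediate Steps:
J = 64 (J = 8*8 = 64)
p(g) = -64 (p(g) = -1*64 = -64)
((p(v(1))/(-31) - 72/41) + 159)*54 = ((-64/(-31) - 72/41) + 159)*54 = ((-64*(-1/31) - 72*1/41) + 159)*54 = ((64/31 - 72/41) + 159)*54 = (392/1271 + 159)*54 = (202481/1271)*54 = 10933974/1271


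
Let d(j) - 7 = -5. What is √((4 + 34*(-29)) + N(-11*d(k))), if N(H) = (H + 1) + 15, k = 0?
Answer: 2*I*√247 ≈ 31.432*I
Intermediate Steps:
d(j) = 2 (d(j) = 7 - 5 = 2)
N(H) = 16 + H (N(H) = (1 + H) + 15 = 16 + H)
√((4 + 34*(-29)) + N(-11*d(k))) = √((4 + 34*(-29)) + (16 - 11*2)) = √((4 - 986) + (16 - 22)) = √(-982 - 6) = √(-988) = 2*I*√247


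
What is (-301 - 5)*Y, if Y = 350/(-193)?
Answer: 107100/193 ≈ 554.92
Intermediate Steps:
Y = -350/193 (Y = 350*(-1/193) = -350/193 ≈ -1.8135)
(-301 - 5)*Y = (-301 - 5)*(-350/193) = -306*(-350/193) = 107100/193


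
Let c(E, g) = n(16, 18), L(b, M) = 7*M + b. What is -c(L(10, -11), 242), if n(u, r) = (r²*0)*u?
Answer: 0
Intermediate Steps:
L(b, M) = b + 7*M
n(u, r) = 0 (n(u, r) = 0*u = 0)
c(E, g) = 0
-c(L(10, -11), 242) = -1*0 = 0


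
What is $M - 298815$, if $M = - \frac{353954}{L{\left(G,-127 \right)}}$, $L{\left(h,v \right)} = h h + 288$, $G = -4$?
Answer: $- \frac{45596857}{152} \approx -2.9998 \cdot 10^{5}$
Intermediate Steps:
$L{\left(h,v \right)} = 288 + h^{2}$ ($L{\left(h,v \right)} = h^{2} + 288 = 288 + h^{2}$)
$M = - \frac{176977}{152}$ ($M = - \frac{353954}{288 + \left(-4\right)^{2}} = - \frac{353954}{288 + 16} = - \frac{353954}{304} = \left(-353954\right) \frac{1}{304} = - \frac{176977}{152} \approx -1164.3$)
$M - 298815 = - \frac{176977}{152} - 298815 = - \frac{45596857}{152}$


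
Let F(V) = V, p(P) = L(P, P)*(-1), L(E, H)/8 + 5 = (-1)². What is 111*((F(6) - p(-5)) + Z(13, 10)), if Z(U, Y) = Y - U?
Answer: -3219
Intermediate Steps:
L(E, H) = -32 (L(E, H) = -40 + 8*(-1)² = -40 + 8*1 = -40 + 8 = -32)
p(P) = 32 (p(P) = -32*(-1) = 32)
111*((F(6) - p(-5)) + Z(13, 10)) = 111*((6 - 1*32) + (10 - 1*13)) = 111*((6 - 32) + (10 - 13)) = 111*(-26 - 3) = 111*(-29) = -3219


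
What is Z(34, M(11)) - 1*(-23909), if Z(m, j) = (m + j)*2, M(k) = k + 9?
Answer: 24017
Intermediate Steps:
M(k) = 9 + k
Z(m, j) = 2*j + 2*m (Z(m, j) = (j + m)*2 = 2*j + 2*m)
Z(34, M(11)) - 1*(-23909) = (2*(9 + 11) + 2*34) - 1*(-23909) = (2*20 + 68) + 23909 = (40 + 68) + 23909 = 108 + 23909 = 24017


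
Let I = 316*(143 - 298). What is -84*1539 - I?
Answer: -80296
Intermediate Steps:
I = -48980 (I = 316*(-155) = -48980)
-84*1539 - I = -84*1539 - 1*(-48980) = -129276 + 48980 = -80296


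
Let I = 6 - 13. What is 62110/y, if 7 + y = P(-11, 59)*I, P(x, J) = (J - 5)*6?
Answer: -12422/455 ≈ -27.301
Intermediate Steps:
P(x, J) = -30 + 6*J (P(x, J) = (-5 + J)*6 = -30 + 6*J)
I = -7
y = -2275 (y = -7 + (-30 + 6*59)*(-7) = -7 + (-30 + 354)*(-7) = -7 + 324*(-7) = -7 - 2268 = -2275)
62110/y = 62110/(-2275) = 62110*(-1/2275) = -12422/455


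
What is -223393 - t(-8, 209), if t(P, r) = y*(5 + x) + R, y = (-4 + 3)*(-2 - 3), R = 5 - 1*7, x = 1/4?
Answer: -893669/4 ≈ -2.2342e+5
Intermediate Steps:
x = ¼ ≈ 0.25000
R = -2 (R = 5 - 7 = -2)
y = 5 (y = -1*(-5) = 5)
t(P, r) = 97/4 (t(P, r) = 5*(5 + ¼) - 2 = 5*(21/4) - 2 = 105/4 - 2 = 97/4)
-223393 - t(-8, 209) = -223393 - 1*97/4 = -223393 - 97/4 = -893669/4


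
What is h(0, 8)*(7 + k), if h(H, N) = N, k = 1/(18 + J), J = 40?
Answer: 1628/29 ≈ 56.138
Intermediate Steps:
k = 1/58 (k = 1/(18 + 40) = 1/58 ≈ 0.017241)
h(0, 8)*(7 + k) = 8*(7 + 1/58) = 8*(407/58) = 1628/29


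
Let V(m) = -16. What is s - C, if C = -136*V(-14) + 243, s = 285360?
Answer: 282941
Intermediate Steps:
C = 2419 (C = -136*(-16) + 243 = 2176 + 243 = 2419)
s - C = 285360 - 1*2419 = 285360 - 2419 = 282941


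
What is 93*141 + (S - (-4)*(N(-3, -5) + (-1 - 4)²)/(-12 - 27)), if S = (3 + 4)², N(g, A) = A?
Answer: 513238/39 ≈ 13160.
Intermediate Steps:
S = 49 (S = 7² = 49)
93*141 + (S - (-4)*(N(-3, -5) + (-1 - 4)²)/(-12 - 27)) = 93*141 + (49 - (-4)*(-5 + (-1 - 4)²)/(-12 - 27)) = 13113 + (49 - (-4)*(-5 + (-5)²)/(-39)) = 13113 + (49 - (-4)*(-5 + 25)*(-1/39)) = 13113 + (49 - (-4)*20*(-1/39)) = 13113 + (49 - (-4)*(-20)/39) = 13113 + (49 - 1*80/39) = 13113 + (49 - 80/39) = 13113 + 1831/39 = 513238/39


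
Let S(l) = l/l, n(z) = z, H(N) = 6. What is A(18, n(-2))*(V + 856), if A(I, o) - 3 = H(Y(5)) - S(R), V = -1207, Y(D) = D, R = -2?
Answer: -2808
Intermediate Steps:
S(l) = 1
A(I, o) = 8 (A(I, o) = 3 + (6 - 1*1) = 3 + (6 - 1) = 3 + 5 = 8)
A(18, n(-2))*(V + 856) = 8*(-1207 + 856) = 8*(-351) = -2808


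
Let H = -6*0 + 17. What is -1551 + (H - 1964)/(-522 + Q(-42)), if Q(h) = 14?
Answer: -785961/508 ≈ -1547.2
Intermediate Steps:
H = 17 (H = 0 + 17 = 17)
-1551 + (H - 1964)/(-522 + Q(-42)) = -1551 + (17 - 1964)/(-522 + 14) = -1551 - 1947/(-508) = -1551 - 1947*(-1/508) = -1551 + 1947/508 = -785961/508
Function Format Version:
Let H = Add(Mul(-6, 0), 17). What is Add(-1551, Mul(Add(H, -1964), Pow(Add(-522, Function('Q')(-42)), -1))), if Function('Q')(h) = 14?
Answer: Rational(-785961, 508) ≈ -1547.2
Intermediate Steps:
H = 17 (H = Add(0, 17) = 17)
Add(-1551, Mul(Add(H, -1964), Pow(Add(-522, Function('Q')(-42)), -1))) = Add(-1551, Mul(Add(17, -1964), Pow(Add(-522, 14), -1))) = Add(-1551, Mul(-1947, Pow(-508, -1))) = Add(-1551, Mul(-1947, Rational(-1, 508))) = Add(-1551, Rational(1947, 508)) = Rational(-785961, 508)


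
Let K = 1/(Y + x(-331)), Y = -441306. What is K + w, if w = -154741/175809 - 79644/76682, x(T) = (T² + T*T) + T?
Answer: -2878013676630554/1499905273745535 ≈ -1.9188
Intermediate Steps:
x(T) = T + 2*T² (x(T) = (T² + T²) + T = 2*T² + T = T + 2*T²)
K = -1/222515 (K = 1/(-441306 - 331*(1 + 2*(-331))) = 1/(-441306 - 331*(1 - 662)) = 1/(-441306 - 331*(-661)) = 1/(-441306 + 218791) = 1/(-222515) = -1/222515 ≈ -4.4941e-6)
w = -12933990679/6740692869 (w = -154741*1/175809 - 79644*1/76682 = -154741/175809 - 39822/38341 = -12933990679/6740692869 ≈ -1.9188)
K + w = -1/222515 - 12933990679/6740692869 = -2878013676630554/1499905273745535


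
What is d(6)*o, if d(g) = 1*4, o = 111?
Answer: 444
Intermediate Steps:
d(g) = 4
d(6)*o = 4*111 = 444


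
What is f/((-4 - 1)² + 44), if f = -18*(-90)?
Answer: 540/23 ≈ 23.478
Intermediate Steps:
f = 1620
f/((-4 - 1)² + 44) = 1620/((-4 - 1)² + 44) = 1620/((-5)² + 44) = 1620/(25 + 44) = 1620/69 = 1620*(1/69) = 540/23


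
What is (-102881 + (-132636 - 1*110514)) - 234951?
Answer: -580982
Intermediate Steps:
(-102881 + (-132636 - 1*110514)) - 234951 = (-102881 + (-132636 - 110514)) - 234951 = (-102881 - 243150) - 234951 = -346031 - 234951 = -580982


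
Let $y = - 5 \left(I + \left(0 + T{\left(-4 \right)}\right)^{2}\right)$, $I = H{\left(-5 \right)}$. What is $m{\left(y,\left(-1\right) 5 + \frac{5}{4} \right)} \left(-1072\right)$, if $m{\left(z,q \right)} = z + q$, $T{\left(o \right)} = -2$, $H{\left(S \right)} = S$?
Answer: $-1340$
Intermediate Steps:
$I = -5$
$y = 5$ ($y = - 5 \left(-5 + \left(0 - 2\right)^{2}\right) = - 5 \left(-5 + \left(-2\right)^{2}\right) = - 5 \left(-5 + 4\right) = \left(-5\right) \left(-1\right) = 5$)
$m{\left(z,q \right)} = q + z$
$m{\left(y,\left(-1\right) 5 + \frac{5}{4} \right)} \left(-1072\right) = \left(\left(\left(-1\right) 5 + \frac{5}{4}\right) + 5\right) \left(-1072\right) = \left(\left(-5 + 5 \cdot \frac{1}{4}\right) + 5\right) \left(-1072\right) = \left(\left(-5 + \frac{5}{4}\right) + 5\right) \left(-1072\right) = \left(- \frac{15}{4} + 5\right) \left(-1072\right) = \frac{5}{4} \left(-1072\right) = -1340$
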